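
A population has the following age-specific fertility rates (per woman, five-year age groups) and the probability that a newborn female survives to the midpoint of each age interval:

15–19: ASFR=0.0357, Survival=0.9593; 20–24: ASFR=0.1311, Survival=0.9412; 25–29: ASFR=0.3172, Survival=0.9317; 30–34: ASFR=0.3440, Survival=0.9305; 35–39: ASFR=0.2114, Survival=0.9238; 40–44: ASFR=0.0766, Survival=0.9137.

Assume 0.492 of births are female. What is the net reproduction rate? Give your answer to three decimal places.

2.555

Proportion female at birth = 0.492.
Survival-weighted fertility by age (5·fₓ·Sₓ):
  15–19: 5 × 0.0357 × 0.9593 = 0.17124
  20–24: 5 × 0.1311 × 0.9412 = 0.61696
  25–29: 5 × 0.3172 × 0.9317 = 1.47768
  30–34: 5 × 0.3440 × 0.9305 = 1.60046
  35–39: 5 × 0.2114 × 0.9238 = 0.97646
  40–44: 5 × 0.0766 × 0.9137 = 0.34995
Sum = 5.19275
NRR = 0.492 × 5.19275 = 2.55483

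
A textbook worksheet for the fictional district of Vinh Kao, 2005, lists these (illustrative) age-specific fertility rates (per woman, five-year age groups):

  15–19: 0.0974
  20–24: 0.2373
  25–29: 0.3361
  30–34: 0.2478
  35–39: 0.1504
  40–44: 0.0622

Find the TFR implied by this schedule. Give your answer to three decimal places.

Sum of ASFRs = 0.0974 + 0.2373 + 0.3361 + 0.2478 + 0.1504 + 0.0622 = 1.1312
TFR = 5 × 1.1312 = 5.656

5.656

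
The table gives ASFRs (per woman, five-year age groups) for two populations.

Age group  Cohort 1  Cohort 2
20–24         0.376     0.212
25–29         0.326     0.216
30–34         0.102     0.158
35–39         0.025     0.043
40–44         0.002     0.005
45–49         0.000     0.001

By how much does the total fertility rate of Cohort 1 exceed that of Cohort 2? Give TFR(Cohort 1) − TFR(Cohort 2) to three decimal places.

0.980

Cohort 1:
  Sum of ASFRs = 0.376 + 0.326 + 0.102 + 0.025 + 0.002 + 0.000 = 0.831
  TFR = 5 × 0.831 = 4.155
Cohort 2:
  Sum of ASFRs = 0.212 + 0.216 + 0.158 + 0.043 + 0.005 + 0.001 = 0.635
  TFR = 5 × 0.635 = 3.175
Difference = 4.155 − 3.175 = 0.98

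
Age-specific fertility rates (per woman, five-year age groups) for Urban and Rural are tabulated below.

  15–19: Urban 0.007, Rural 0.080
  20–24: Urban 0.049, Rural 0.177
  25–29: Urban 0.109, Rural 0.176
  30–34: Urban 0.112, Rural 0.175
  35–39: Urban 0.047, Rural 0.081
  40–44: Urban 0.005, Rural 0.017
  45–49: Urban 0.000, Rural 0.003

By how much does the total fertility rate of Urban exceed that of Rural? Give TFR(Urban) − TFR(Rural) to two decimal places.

-1.90

Urban:
  Sum of ASFRs = 0.007 + 0.049 + 0.109 + 0.112 + 0.047 + 0.005 + 0.000 = 0.329
  TFR = 5 × 0.329 = 1.645
Rural:
  Sum of ASFRs = 0.080 + 0.177 + 0.176 + 0.175 + 0.081 + 0.017 + 0.003 = 0.709
  TFR = 5 × 0.709 = 3.545
Difference = 1.645 − 3.545 = -1.9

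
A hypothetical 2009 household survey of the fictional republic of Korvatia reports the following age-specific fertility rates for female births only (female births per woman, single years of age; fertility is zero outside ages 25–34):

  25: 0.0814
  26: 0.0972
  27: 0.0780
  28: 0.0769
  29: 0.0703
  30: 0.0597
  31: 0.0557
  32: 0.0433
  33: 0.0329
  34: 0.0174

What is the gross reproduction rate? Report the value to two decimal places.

0.61

Sum of female ASFRs = 0.0814 + 0.0972 + 0.0780 + 0.0769 + 0.0703 + 0.0597 + 0.0557 + 0.0433 + 0.0329 + 0.0174 = 0.6128
GRR = 0.6128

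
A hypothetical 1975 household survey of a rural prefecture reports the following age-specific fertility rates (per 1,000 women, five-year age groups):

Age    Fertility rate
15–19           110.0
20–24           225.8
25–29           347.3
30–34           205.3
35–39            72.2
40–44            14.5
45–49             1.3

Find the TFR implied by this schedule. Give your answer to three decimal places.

4.882

Sum of ASFRs = 110.0 + 225.8 + 347.3 + 205.3 + 72.2 + 14.5 + 1.3 = 976.4
TFR = 5 × 976.4 / 1000 = 4.882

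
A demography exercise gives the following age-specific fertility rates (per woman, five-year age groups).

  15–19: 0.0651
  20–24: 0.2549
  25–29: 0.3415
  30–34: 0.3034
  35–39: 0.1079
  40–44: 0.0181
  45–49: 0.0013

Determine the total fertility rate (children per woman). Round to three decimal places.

5.461

Sum of ASFRs = 0.0651 + 0.2549 + 0.3415 + 0.3034 + 0.1079 + 0.0181 + 0.0013 = 1.0922
TFR = 5 × 1.0922 = 5.461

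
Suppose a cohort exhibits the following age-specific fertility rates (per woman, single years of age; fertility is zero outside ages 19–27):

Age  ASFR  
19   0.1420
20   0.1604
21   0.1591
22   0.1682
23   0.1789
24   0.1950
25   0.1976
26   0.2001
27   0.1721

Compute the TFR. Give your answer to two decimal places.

1.57

Sum of ASFRs = 0.1420 + 0.1604 + 0.1591 + 0.1682 + 0.1789 + 0.1950 + 0.1976 + 0.2001 + 0.1721 = 1.5734
TFR = 1.5734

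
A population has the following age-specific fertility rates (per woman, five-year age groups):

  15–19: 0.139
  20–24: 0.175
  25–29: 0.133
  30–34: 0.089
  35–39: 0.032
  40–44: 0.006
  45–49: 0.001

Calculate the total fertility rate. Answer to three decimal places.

Sum of ASFRs = 0.139 + 0.175 + 0.133 + 0.089 + 0.032 + 0.006 + 0.001 = 0.575
TFR = 5 × 0.575 = 2.875

2.875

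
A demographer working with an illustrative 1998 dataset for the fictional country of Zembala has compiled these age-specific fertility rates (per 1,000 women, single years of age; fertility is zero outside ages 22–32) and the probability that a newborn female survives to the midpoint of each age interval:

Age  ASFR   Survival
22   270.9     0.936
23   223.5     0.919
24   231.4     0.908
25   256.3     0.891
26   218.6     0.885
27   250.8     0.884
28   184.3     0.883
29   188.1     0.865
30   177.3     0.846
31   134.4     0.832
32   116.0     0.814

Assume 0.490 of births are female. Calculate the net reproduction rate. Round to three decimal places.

0.977

Proportion female at birth = 0.490.
Per-age-group product (1 × ASFR × survival probability):
  22: 1 × 270.9/1000 × 0.936 = 0.25356
  23: 1 × 223.5/1000 × 0.919 = 0.20540
  24: 1 × 231.4/1000 × 0.908 = 0.21011
  25: 1 × 256.3/1000 × 0.891 = 0.22836
  26: 1 × 218.6/1000 × 0.885 = 0.19346
  27: 1 × 250.8/1000 × 0.884 = 0.22171
  28: 1 × 184.3/1000 × 0.883 = 0.16274
  29: 1 × 188.1/1000 × 0.865 = 0.16271
  30: 1 × 177.3/1000 × 0.846 = 0.15000
  31: 1 × 134.4/1000 × 0.832 = 0.11182
  32: 1 × 116.0/1000 × 0.814 = 0.09442
Sum = 1.99429
NRR = 0.490 × 1.99429 = 0.97720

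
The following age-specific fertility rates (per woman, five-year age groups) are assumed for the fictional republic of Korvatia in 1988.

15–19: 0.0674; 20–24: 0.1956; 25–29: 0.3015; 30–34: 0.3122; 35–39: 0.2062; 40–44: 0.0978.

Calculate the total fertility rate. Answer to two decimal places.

Sum of ASFRs = 0.0674 + 0.1956 + 0.3015 + 0.3122 + 0.2062 + 0.0978 = 1.1807
TFR = 5 × 1.1807 = 5.9035

5.90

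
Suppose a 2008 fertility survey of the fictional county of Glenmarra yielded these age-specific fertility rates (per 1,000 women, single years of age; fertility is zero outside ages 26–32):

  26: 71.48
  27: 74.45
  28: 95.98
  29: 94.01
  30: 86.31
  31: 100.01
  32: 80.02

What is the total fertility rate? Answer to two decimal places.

0.60

Sum of ASFRs = 71.48 + 74.45 + 95.98 + 94.01 + 86.31 + 100.01 + 80.02 = 602.26
TFR = 602.26 / 1000 = 0.60226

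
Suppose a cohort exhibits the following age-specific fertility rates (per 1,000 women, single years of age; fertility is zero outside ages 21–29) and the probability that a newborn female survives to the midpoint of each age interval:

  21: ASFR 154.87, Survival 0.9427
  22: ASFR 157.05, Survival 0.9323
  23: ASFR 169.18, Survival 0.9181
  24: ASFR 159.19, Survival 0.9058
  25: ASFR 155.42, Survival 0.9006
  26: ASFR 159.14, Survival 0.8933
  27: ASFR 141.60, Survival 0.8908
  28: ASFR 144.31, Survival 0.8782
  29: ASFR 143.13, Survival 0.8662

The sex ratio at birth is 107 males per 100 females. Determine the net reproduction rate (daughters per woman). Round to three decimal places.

0.604

Proportion female at birth = 100 / (100 + 107) = 0.48309.
Per-age-group product (1 × ASFR × survival probability):
  21: 1 × 154.87/1000 × 0.9427 = 0.14600
  22: 1 × 157.05/1000 × 0.9323 = 0.14642
  23: 1 × 169.18/1000 × 0.9181 = 0.15532
  24: 1 × 159.19/1000 × 0.9058 = 0.14419
  25: 1 × 155.42/1000 × 0.9006 = 0.13997
  26: 1 × 159.14/1000 × 0.8933 = 0.14216
  27: 1 × 141.60/1000 × 0.8908 = 0.12614
  28: 1 × 144.31/1000 × 0.8782 = 0.12673
  29: 1 × 143.13/1000 × 0.8662 = 0.12398
Sum = 1.25091
NRR = 0.48309 × 1.25091 = 0.60430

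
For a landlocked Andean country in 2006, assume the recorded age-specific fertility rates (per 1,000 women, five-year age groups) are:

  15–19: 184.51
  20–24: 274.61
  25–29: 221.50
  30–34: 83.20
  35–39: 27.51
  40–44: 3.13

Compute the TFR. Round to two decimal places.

Sum of ASFRs = 184.51 + 274.61 + 221.50 + 83.20 + 27.51 + 3.13 = 794.46
TFR = 5 × 794.46 / 1000 = 3.9723

3.97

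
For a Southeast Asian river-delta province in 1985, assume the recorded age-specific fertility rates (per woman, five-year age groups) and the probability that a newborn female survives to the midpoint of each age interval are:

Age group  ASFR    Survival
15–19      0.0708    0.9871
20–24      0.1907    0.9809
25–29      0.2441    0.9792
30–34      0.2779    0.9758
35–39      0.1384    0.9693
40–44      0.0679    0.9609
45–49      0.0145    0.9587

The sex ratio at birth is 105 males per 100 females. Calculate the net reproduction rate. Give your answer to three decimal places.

2.391

Proportion female at birth = 100 / (100 + 105) = 0.48780.
Survival-weighted fertility by age (5·fₓ·Sₓ):
  15–19: 5 × 0.0708 × 0.9871 = 0.34943
  20–24: 5 × 0.1907 × 0.9809 = 0.93529
  25–29: 5 × 0.2441 × 0.9792 = 1.19511
  30–34: 5 × 0.2779 × 0.9758 = 1.35587
  35–39: 5 × 0.1384 × 0.9693 = 0.67076
  40–44: 5 × 0.0679 × 0.9609 = 0.32623
  45–49: 5 × 0.0145 × 0.9587 = 0.06951
Sum = 4.90220
NRR = 0.48780 × 4.90220 = 2.39129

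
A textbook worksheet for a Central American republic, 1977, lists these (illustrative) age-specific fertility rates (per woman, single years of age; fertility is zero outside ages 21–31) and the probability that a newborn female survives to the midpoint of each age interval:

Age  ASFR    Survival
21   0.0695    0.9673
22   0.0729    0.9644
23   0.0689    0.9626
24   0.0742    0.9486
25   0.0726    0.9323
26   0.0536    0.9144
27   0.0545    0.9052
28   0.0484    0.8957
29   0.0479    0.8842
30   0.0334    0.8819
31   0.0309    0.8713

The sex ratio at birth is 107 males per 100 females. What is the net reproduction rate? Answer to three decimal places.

Proportion female at birth = 100 / (100 + 107) = 0.48309.
Survival-weighted fertility by age (1·fₓ·Sₓ):
  21: 1 × 0.0695 × 0.9673 = 0.06723
  22: 1 × 0.0729 × 0.9644 = 0.07030
  23: 1 × 0.0689 × 0.9626 = 0.06632
  24: 1 × 0.0742 × 0.9486 = 0.07039
  25: 1 × 0.0726 × 0.9323 = 0.06768
  26: 1 × 0.0536 × 0.9144 = 0.04901
  27: 1 × 0.0545 × 0.9052 = 0.04933
  28: 1 × 0.0484 × 0.8957 = 0.04335
  29: 1 × 0.0479 × 0.8842 = 0.04235
  30: 1 × 0.0334 × 0.8819 = 0.02946
  31: 1 × 0.0309 × 0.8713 = 0.02692
Sum = 0.58234
NRR = 0.48309 × 0.58234 = 0.28132

0.281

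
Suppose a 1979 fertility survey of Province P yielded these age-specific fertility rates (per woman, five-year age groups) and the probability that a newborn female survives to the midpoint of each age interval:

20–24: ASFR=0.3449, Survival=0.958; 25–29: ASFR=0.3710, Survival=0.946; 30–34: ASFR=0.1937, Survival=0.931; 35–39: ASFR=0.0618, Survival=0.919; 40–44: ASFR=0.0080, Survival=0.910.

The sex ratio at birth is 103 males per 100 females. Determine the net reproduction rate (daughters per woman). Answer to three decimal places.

Proportion female at birth = 100 / (100 + 103) = 0.49261.
Survival-weighted fertility by age (5·fₓ·Sₓ):
  20–24: 5 × 0.3449 × 0.958 = 1.65207
  25–29: 5 × 0.3710 × 0.946 = 1.75483
  30–34: 5 × 0.1937 × 0.931 = 0.90167
  35–39: 5 × 0.0618 × 0.919 = 0.28397
  40–44: 5 × 0.0080 × 0.910 = 0.03640
Sum = 4.62894
NRR = 0.49261 × 4.62894 = 2.28026
NRR > 1, so each generation more than replaces itself.

2.280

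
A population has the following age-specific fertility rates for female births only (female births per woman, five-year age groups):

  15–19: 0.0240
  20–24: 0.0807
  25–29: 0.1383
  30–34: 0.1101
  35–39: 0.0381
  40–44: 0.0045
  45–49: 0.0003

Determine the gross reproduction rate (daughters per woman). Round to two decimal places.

1.98

Sum of female ASFRs = 0.0240 + 0.0807 + 0.1383 + 0.1101 + 0.0381 + 0.0045 + 0.0003 = 0.3960
GRR = 5 × 0.3960 = 1.98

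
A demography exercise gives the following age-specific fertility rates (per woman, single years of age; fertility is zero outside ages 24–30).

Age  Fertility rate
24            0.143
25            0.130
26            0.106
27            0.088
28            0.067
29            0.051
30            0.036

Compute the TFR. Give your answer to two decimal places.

Sum of ASFRs = 0.143 + 0.130 + 0.106 + 0.088 + 0.067 + 0.051 + 0.036 = 0.621
TFR = 0.621

0.62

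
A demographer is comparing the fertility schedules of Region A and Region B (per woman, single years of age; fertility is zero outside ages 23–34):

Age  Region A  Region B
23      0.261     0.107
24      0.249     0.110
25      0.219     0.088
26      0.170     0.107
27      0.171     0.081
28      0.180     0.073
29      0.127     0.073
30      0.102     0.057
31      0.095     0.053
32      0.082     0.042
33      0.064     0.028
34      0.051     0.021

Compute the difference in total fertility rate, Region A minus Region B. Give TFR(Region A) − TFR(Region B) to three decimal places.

Region A:
  Sum of ASFRs = 0.261 + 0.249 + 0.219 + 0.170 + 0.171 + 0.180 + 0.127 + 0.102 + 0.095 + 0.082 + 0.064 + 0.051 = 1.771
  TFR = 1.771
Region B:
  Sum of ASFRs = 0.107 + 0.110 + 0.088 + 0.107 + 0.081 + 0.073 + 0.073 + 0.057 + 0.053 + 0.042 + 0.028 + 0.021 = 0.840
  TFR = 0.84
Difference = 1.771 − 0.84 = 0.931

0.931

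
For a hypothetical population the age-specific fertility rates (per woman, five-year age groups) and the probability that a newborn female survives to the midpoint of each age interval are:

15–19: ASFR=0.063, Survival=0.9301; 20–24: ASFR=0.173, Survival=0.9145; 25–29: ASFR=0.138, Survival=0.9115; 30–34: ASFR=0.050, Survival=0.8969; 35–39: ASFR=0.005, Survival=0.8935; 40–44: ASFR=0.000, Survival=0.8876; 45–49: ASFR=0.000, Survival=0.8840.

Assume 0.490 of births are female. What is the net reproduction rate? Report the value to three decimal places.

0.960

Proportion female at birth = 0.490.
Weighting each age-specific rate by interval width and survival:
  15–19: 5 × 0.063 × 0.9301 = 0.29298
  20–24: 5 × 0.173 × 0.9145 = 0.79104
  25–29: 5 × 0.138 × 0.9115 = 0.62894
  30–34: 5 × 0.050 × 0.8969 = 0.22423
  35–39: 5 × 0.005 × 0.8935 = 0.02234
  40–44: 5 × 0.000 × 0.8876 = 0.00000
  45–49: 5 × 0.000 × 0.8840 = 0.00000
Sum = 1.95953
NRR = 0.490 × 1.95953 = 0.96017
NRR < 1, so the cohort does not fully replace itself.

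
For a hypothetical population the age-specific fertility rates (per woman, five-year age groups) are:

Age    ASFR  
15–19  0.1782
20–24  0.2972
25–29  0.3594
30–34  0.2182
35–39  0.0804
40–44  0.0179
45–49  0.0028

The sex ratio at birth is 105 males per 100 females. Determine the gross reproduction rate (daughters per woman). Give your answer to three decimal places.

2.815

Proportion female at birth = 100 / (100 + 105) = 0.48780.
Sum of ASFRs = 0.1782 + 0.2972 + 0.3594 + 0.2182 + 0.0804 + 0.0179 + 0.0028 = 1.1541
TFR = 5 × 1.1541 = 5.7705
GRR = 0.48780 × 5.7705 = 2.81485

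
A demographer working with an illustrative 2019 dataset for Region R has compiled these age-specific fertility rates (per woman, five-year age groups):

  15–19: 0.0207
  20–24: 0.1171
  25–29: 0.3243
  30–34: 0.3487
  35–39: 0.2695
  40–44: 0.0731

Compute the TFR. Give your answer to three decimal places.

Sum of ASFRs = 0.0207 + 0.1171 + 0.3243 + 0.3487 + 0.2695 + 0.0731 = 1.1534
TFR = 5 × 1.1534 = 5.767

5.767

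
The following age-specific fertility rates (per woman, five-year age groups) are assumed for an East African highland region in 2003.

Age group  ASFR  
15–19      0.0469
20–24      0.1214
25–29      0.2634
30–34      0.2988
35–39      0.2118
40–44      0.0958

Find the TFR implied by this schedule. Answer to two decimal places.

Sum of ASFRs = 0.0469 + 0.1214 + 0.2634 + 0.2988 + 0.2118 + 0.0958 = 1.0381
TFR = 5 × 1.0381 = 5.1905

5.19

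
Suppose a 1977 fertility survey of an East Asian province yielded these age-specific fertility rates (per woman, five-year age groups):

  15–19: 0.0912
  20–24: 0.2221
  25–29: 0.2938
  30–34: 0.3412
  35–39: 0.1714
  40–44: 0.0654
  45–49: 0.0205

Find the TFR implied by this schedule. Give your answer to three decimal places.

Sum of ASFRs = 0.0912 + 0.2221 + 0.2938 + 0.3412 + 0.1714 + 0.0654 + 0.0205 = 1.2056
TFR = 5 × 1.2056 = 6.028

6.028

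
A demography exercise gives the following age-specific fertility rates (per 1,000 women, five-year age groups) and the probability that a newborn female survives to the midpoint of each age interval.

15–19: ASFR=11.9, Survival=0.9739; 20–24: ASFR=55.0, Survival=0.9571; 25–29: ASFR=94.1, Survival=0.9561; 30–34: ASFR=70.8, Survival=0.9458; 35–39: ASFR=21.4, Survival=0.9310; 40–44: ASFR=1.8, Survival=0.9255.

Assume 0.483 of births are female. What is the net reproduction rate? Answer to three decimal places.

0.586

Proportion female at birth = 0.483.
Each age group contributes 5 × ASFR × survival:
  15–19: 5 × 11.9/1000 × 0.9739 = 0.05795
  20–24: 5 × 55.0/1000 × 0.9571 = 0.26320
  25–29: 5 × 94.1/1000 × 0.9561 = 0.44985
  30–34: 5 × 70.8/1000 × 0.9458 = 0.33481
  35–39: 5 × 21.4/1000 × 0.9310 = 0.09962
  40–44: 5 × 1.8/1000 × 0.9255 = 0.00833
Sum = 1.21376
NRR = 0.483 × 1.21376 = 0.58625
An NRR under 1 implies long-run decline under these rates.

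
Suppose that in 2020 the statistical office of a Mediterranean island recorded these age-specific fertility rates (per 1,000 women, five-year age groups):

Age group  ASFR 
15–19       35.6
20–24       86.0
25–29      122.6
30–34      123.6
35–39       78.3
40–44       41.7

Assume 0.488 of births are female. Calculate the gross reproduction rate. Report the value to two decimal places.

1.19

Proportion female at birth = 0.488.
Sum of ASFRs = 35.6 + 86.0 + 122.6 + 123.6 + 78.3 + 41.7 = 487.8
TFR = 5 × 487.8 / 1000 = 2.439
GRR = 0.488 × 2.439 = 1.19023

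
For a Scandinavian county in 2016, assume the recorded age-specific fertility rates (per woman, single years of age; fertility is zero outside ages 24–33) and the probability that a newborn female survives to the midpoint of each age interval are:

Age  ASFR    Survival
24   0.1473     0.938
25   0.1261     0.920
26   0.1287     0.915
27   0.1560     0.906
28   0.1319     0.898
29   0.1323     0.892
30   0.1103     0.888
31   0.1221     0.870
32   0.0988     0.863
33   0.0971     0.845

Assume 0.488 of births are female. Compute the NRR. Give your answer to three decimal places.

0.547

Proportion female at birth = 0.488.
Survival-weighted fertility by age (1·fₓ·Sₓ):
  24: 1 × 0.1473 × 0.938 = 0.13817
  25: 1 × 0.1261 × 0.920 = 0.11601
  26: 1 × 0.1287 × 0.915 = 0.11776
  27: 1 × 0.1560 × 0.906 = 0.14134
  28: 1 × 0.1319 × 0.898 = 0.11845
  29: 1 × 0.1323 × 0.892 = 0.11801
  30: 1 × 0.1103 × 0.888 = 0.09795
  31: 1 × 0.1221 × 0.870 = 0.10623
  32: 1 × 0.0988 × 0.863 = 0.08526
  33: 1 × 0.0971 × 0.845 = 0.08205
Sum = 1.12123
NRR = 0.488 × 1.12123 = 0.54716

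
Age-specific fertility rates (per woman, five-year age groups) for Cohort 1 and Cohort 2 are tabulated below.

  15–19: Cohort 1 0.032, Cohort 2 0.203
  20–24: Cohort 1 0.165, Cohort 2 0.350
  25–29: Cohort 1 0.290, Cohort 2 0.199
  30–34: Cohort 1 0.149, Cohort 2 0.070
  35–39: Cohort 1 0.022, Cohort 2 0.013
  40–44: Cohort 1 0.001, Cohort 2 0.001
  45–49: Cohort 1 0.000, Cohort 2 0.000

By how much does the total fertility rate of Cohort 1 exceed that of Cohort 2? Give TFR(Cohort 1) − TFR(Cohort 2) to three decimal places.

-0.885

Cohort 1:
  Sum of ASFRs = 0.032 + 0.165 + 0.290 + 0.149 + 0.022 + 0.001 + 0.000 = 0.659
  TFR = 5 × 0.659 = 3.295
Cohort 2:
  Sum of ASFRs = 0.203 + 0.350 + 0.199 + 0.070 + 0.013 + 0.001 + 0.000 = 0.836
  TFR = 5 × 0.836 = 4.18
Difference = 3.295 − 4.18 = -0.885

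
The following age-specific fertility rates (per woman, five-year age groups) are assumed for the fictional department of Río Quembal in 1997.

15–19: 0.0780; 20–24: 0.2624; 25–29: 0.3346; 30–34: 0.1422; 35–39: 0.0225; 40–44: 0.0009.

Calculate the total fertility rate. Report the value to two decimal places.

4.20

Sum of ASFRs = 0.0780 + 0.2624 + 0.3346 + 0.1422 + 0.0225 + 0.0009 = 0.8406
TFR = 5 × 0.8406 = 4.203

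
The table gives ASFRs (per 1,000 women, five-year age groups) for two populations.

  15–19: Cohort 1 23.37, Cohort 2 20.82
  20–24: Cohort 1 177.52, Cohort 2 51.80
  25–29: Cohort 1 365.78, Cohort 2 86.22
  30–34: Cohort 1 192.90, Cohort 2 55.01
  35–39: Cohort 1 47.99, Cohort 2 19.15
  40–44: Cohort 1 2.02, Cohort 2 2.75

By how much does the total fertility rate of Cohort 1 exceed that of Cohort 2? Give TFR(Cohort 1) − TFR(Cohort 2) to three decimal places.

Cohort 1:
  Sum of ASFRs = 23.37 + 177.52 + 365.78 + 192.90 + 47.99 + 2.02 = 809.58
  TFR = 5 × 809.58 / 1000 = 4.0479
Cohort 2:
  Sum of ASFRs = 20.82 + 51.80 + 86.22 + 55.01 + 19.15 + 2.75 = 235.75
  TFR = 5 × 235.75 / 1000 = 1.17875
Difference = 4.0479 − 1.17875 = 2.86915

2.869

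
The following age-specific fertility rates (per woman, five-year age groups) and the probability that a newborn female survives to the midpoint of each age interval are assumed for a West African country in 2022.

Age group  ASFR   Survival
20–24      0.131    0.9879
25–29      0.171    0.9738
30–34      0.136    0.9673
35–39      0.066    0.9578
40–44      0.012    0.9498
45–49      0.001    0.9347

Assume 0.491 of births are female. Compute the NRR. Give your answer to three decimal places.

1.235

Proportion female at birth = 0.491.
Weighting each age-specific rate by interval width and survival:
  20–24: 5 × 0.131 × 0.9879 = 0.64707
  25–29: 5 × 0.171 × 0.9738 = 0.83260
  30–34: 5 × 0.136 × 0.9673 = 0.65776
  35–39: 5 × 0.066 × 0.9578 = 0.31607
  40–44: 5 × 0.012 × 0.9498 = 0.05699
  45–49: 5 × 0.001 × 0.9347 = 0.00467
Sum = 2.51516
NRR = 0.491 × 2.51516 = 1.23494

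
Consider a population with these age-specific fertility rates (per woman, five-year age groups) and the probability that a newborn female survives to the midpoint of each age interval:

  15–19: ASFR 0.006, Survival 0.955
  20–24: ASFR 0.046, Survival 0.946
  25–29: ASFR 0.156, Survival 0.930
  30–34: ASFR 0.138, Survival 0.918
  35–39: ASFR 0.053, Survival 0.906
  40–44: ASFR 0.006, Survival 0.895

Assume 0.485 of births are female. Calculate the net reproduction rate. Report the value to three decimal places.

Proportion female at birth = 0.485.
Each age group contributes 5 × ASFR × survival:
  15–19: 5 × 0.006 × 0.955 = 0.02865
  20–24: 5 × 0.046 × 0.946 = 0.21758
  25–29: 5 × 0.156 × 0.930 = 0.72540
  30–34: 5 × 0.138 × 0.918 = 0.63342
  35–39: 5 × 0.053 × 0.906 = 0.24009
  40–44: 5 × 0.006 × 0.895 = 0.02685
Sum = 1.87199
NRR = 0.485 × 1.87199 = 0.90792
With NRR below 1 the population is below replacement fertility.

0.908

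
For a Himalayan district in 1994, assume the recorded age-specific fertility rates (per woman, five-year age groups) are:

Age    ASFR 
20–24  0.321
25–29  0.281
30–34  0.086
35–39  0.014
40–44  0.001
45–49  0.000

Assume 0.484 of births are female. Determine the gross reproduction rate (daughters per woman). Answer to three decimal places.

1.701

Proportion female at birth = 0.484.
Sum of ASFRs = 0.321 + 0.281 + 0.086 + 0.014 + 0.001 + 0.000 = 0.703
TFR = 5 × 0.703 = 3.515
GRR = 0.484 × 3.515 = 1.70126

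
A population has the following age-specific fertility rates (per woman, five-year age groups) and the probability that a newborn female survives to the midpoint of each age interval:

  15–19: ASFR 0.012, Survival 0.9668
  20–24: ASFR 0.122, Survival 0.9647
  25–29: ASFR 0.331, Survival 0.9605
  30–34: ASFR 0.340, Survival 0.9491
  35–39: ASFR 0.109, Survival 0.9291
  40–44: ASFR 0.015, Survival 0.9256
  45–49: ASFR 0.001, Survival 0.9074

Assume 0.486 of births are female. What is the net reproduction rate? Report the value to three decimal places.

2.153

Proportion female at birth = 0.486.
Weighting each age-specific rate by interval width and survival:
  15–19: 5 × 0.012 × 0.9668 = 0.05801
  20–24: 5 × 0.122 × 0.9647 = 0.58847
  25–29: 5 × 0.331 × 0.9605 = 1.58963
  30–34: 5 × 0.340 × 0.9491 = 1.61347
  35–39: 5 × 0.109 × 0.9291 = 0.50636
  40–44: 5 × 0.015 × 0.9256 = 0.06942
  45–49: 5 × 0.001 × 0.9074 = 0.00454
Sum = 4.42990
NRR = 0.486 × 4.42990 = 2.15293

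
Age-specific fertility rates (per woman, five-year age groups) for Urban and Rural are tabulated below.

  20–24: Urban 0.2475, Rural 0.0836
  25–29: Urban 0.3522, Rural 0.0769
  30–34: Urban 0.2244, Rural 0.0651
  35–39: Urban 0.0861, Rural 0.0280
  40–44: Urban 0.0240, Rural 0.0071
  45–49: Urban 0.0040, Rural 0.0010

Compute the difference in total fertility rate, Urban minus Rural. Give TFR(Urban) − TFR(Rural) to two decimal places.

Urban:
  Sum of ASFRs = 0.2475 + 0.3522 + 0.2244 + 0.0861 + 0.0240 + 0.0040 = 0.9382
  TFR = 5 × 0.9382 = 4.691
Rural:
  Sum of ASFRs = 0.0836 + 0.0769 + 0.0651 + 0.0280 + 0.0071 + 0.0010 = 0.2617
  TFR = 5 × 0.2617 = 1.3085
Difference = 4.691 − 1.3085 = 3.3825

3.38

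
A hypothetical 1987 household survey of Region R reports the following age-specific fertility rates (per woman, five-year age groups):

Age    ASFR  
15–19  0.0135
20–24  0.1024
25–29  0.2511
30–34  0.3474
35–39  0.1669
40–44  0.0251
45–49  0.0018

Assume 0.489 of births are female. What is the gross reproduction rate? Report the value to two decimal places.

2.22

Proportion female at birth = 0.489.
Sum of ASFRs = 0.0135 + 0.1024 + 0.2511 + 0.3474 + 0.1669 + 0.0251 + 0.0018 = 0.9082
TFR = 5 × 0.9082 = 4.541
GRR = 0.489 × 4.541 = 2.22055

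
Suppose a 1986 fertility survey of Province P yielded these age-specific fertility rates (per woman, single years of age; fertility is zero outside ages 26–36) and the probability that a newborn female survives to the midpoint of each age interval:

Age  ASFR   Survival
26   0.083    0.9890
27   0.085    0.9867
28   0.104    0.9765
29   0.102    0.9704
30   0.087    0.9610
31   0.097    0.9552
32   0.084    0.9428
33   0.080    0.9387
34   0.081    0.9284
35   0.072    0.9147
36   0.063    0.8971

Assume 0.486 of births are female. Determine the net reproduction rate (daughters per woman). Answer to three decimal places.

Proportion female at birth = 0.486.
Each age group contributes 1 × ASFR × survival:
  26: 1 × 0.083 × 0.9890 = 0.08209
  27: 1 × 0.085 × 0.9867 = 0.08387
  28: 1 × 0.104 × 0.9765 = 0.10156
  29: 1 × 0.102 × 0.9704 = 0.09898
  30: 1 × 0.087 × 0.9610 = 0.08361
  31: 1 × 0.097 × 0.9552 = 0.09265
  32: 1 × 0.084 × 0.9428 = 0.07920
  33: 1 × 0.080 × 0.9387 = 0.07510
  34: 1 × 0.081 × 0.9284 = 0.07520
  35: 1 × 0.072 × 0.9147 = 0.06586
  36: 1 × 0.063 × 0.8971 = 0.05652
Sum = 0.89464
NRR = 0.486 × 0.89464 = 0.43480

0.435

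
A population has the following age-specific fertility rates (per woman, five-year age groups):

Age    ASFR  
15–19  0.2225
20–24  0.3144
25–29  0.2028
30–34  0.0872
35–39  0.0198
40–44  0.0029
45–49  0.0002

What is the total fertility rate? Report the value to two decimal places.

4.25

Sum of ASFRs = 0.2225 + 0.3144 + 0.2028 + 0.0872 + 0.0198 + 0.0029 + 0.0002 = 0.8498
TFR = 5 × 0.8498 = 4.249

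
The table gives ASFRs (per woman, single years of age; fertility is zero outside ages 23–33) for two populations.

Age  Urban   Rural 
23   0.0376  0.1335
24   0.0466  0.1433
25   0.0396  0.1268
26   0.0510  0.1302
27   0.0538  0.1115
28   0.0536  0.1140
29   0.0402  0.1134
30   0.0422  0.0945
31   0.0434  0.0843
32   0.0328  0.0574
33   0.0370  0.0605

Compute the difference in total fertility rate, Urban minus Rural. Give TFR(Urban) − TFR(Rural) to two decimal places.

Urban:
  Sum of ASFRs = 0.0376 + 0.0466 + 0.0396 + 0.0510 + 0.0538 + 0.0536 + 0.0402 + 0.0422 + 0.0434 + 0.0328 + 0.0370 = 0.4778
  TFR = 0.4778
Rural:
  Sum of ASFRs = 0.1335 + 0.1433 + 0.1268 + 0.1302 + 0.1115 + 0.1140 + 0.1134 + 0.0945 + 0.0843 + 0.0574 + 0.0605 = 1.1694
  TFR = 1.1694
Difference = 0.4778 − 1.1694 = -0.6916

-0.69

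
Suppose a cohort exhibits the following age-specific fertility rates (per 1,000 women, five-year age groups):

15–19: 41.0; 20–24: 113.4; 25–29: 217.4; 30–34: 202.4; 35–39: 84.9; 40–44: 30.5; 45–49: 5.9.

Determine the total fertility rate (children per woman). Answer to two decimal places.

3.48

Sum of ASFRs = 41.0 + 113.4 + 217.4 + 202.4 + 84.9 + 30.5 + 5.9 = 695.5
TFR = 5 × 695.5 / 1000 = 3.4775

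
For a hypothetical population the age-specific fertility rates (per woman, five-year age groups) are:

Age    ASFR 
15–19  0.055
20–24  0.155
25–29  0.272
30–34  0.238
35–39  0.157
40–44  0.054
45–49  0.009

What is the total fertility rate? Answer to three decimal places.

4.700

Sum of ASFRs = 0.055 + 0.155 + 0.272 + 0.238 + 0.157 + 0.054 + 0.009 = 0.940
TFR = 5 × 0.940 = 4.7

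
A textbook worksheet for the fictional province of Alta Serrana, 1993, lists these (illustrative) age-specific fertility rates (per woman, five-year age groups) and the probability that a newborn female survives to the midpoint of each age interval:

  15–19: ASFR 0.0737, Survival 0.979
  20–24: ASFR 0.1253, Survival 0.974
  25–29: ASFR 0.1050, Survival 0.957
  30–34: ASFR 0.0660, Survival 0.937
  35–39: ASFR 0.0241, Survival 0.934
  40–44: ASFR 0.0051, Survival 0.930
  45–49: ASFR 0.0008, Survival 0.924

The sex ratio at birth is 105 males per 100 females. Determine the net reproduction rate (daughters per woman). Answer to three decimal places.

Proportion female at birth = 100 / (100 + 105) = 0.48780.
Weighting each age-specific rate by interval width and survival:
  15–19: 5 × 0.0737 × 0.979 = 0.36076
  20–24: 5 × 0.1253 × 0.974 = 0.61021
  25–29: 5 × 0.1050 × 0.957 = 0.50243
  30–34: 5 × 0.0660 × 0.937 = 0.30921
  35–39: 5 × 0.0241 × 0.934 = 0.11255
  40–44: 5 × 0.0051 × 0.930 = 0.02372
  45–49: 5 × 0.0008 × 0.924 = 0.00370
Sum = 1.92258
NRR = 0.48780 × 1.92258 = 0.93783
An NRR under 1 implies long-run decline under these rates.

0.938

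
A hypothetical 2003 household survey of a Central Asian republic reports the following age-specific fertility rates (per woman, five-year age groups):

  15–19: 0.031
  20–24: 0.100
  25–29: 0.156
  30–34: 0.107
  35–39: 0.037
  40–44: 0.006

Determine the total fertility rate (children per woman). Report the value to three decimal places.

Sum of ASFRs = 0.031 + 0.100 + 0.156 + 0.107 + 0.037 + 0.006 = 0.437
TFR = 5 × 0.437 = 2.185

2.185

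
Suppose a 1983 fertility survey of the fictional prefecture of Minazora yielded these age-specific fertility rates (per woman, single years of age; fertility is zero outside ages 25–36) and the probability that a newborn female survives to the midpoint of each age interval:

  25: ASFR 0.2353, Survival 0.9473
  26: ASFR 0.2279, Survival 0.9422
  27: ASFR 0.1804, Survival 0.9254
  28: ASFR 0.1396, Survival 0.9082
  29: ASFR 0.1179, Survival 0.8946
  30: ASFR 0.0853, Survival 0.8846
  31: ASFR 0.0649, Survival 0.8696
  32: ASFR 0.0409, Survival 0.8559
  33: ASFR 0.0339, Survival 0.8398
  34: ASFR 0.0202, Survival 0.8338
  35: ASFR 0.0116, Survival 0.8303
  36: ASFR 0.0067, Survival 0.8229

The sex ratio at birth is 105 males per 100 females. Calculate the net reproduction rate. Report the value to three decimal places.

0.519

Proportion female at birth = 100 / (100 + 105) = 0.48780.
Survival-weighted fertility by age (1·fₓ·Sₓ):
  25: 1 × 0.2353 × 0.9473 = 0.22290
  26: 1 × 0.2279 × 0.9422 = 0.21473
  27: 1 × 0.1804 × 0.9254 = 0.16694
  28: 1 × 0.1396 × 0.9082 = 0.12678
  29: 1 × 0.1179 × 0.8946 = 0.10547
  30: 1 × 0.0853 × 0.8846 = 0.07546
  31: 1 × 0.0649 × 0.8696 = 0.05644
  32: 1 × 0.0409 × 0.8559 = 0.03501
  33: 1 × 0.0339 × 0.8398 = 0.02847
  34: 1 × 0.0202 × 0.8338 = 0.01684
  35: 1 × 0.0116 × 0.8303 = 0.00963
  36: 1 × 0.0067 × 0.8229 = 0.00551
Sum = 1.06418
NRR = 0.48780 × 1.06418 = 0.51911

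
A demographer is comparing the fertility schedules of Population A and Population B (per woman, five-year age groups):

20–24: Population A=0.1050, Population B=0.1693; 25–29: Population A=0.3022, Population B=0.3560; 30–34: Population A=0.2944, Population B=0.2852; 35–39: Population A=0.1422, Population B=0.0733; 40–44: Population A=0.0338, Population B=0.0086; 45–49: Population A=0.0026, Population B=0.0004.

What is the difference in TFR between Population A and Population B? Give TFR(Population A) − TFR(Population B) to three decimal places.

Population A:
  Sum of ASFRs = 0.1050 + 0.3022 + 0.2944 + 0.1422 + 0.0338 + 0.0026 = 0.8802
  TFR = 5 × 0.8802 = 4.401
Population B:
  Sum of ASFRs = 0.1693 + 0.3560 + 0.2852 + 0.0733 + 0.0086 + 0.0004 = 0.8928
  TFR = 5 × 0.8928 = 4.464
Difference = 4.401 − 4.464 = -0.063

-0.063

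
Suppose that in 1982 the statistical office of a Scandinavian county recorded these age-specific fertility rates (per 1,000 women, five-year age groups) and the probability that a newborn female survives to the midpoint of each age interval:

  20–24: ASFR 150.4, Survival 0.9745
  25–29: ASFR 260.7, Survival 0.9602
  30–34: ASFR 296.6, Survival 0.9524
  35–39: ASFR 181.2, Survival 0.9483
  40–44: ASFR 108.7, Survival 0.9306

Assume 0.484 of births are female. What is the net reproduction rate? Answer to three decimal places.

Proportion female at birth = 0.484.
Survival-weighted fertility by age (5·fₓ·Sₓ):
  20–24: 5 × 150.4/1000 × 0.9745 = 0.73282
  25–29: 5 × 260.7/1000 × 0.9602 = 1.25162
  30–34: 5 × 296.6/1000 × 0.9524 = 1.41241
  35–39: 5 × 181.2/1000 × 0.9483 = 0.85916
  40–44: 5 × 108.7/1000 × 0.9306 = 0.50578
Sum = 4.76179
NRR = 0.484 × 4.76179 = 2.30471

2.305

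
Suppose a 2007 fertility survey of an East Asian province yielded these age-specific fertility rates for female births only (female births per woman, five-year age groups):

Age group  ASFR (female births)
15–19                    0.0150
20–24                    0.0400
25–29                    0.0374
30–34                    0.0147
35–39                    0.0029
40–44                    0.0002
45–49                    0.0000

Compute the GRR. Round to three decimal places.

Sum of female ASFRs = 0.0150 + 0.0400 + 0.0374 + 0.0147 + 0.0029 + 0.0002 + 0.0000 = 0.1102
GRR = 5 × 0.1102 = 0.551

0.551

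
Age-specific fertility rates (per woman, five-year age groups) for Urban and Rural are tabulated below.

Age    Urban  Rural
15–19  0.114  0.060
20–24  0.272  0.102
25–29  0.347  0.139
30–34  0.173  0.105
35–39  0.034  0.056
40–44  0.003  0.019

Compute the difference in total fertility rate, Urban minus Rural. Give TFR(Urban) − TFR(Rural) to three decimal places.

Urban:
  Sum of ASFRs = 0.114 + 0.272 + 0.347 + 0.173 + 0.034 + 0.003 = 0.943
  TFR = 5 × 0.943 = 4.715
Rural:
  Sum of ASFRs = 0.060 + 0.102 + 0.139 + 0.105 + 0.056 + 0.019 = 0.481
  TFR = 5 × 0.481 = 2.405
Difference = 4.715 − 2.405 = 2.31

2.310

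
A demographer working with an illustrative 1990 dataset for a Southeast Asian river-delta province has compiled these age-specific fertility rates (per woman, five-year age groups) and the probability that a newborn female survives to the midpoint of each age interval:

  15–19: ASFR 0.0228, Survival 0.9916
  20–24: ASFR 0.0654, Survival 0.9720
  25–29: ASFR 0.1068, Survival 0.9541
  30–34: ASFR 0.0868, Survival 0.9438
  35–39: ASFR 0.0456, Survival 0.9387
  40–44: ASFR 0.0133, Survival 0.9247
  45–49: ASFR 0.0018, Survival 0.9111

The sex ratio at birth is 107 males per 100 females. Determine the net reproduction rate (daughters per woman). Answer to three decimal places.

0.789

Proportion female at birth = 100 / (100 + 107) = 0.48309.
Weighting each age-specific rate by interval width and survival:
  15–19: 5 × 0.0228 × 0.9916 = 0.11304
  20–24: 5 × 0.0654 × 0.9720 = 0.31784
  25–29: 5 × 0.1068 × 0.9541 = 0.50949
  30–34: 5 × 0.0868 × 0.9438 = 0.40961
  35–39: 5 × 0.0456 × 0.9387 = 0.21402
  40–44: 5 × 0.0133 × 0.9247 = 0.06149
  45–49: 5 × 0.0018 × 0.9111 = 0.00820
Sum = 1.63369
NRR = 0.48309 × 1.63369 = 0.78922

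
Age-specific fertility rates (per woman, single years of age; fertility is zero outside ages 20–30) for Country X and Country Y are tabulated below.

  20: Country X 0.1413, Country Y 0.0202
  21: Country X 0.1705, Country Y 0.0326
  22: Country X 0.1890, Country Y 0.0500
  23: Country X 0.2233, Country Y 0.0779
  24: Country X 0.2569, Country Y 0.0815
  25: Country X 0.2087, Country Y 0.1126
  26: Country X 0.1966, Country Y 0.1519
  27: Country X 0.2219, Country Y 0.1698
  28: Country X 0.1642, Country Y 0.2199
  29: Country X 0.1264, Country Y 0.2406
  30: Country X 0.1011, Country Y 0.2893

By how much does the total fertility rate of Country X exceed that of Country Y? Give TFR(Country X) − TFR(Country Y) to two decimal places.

Country X:
  Sum of ASFRs = 0.1413 + 0.1705 + 0.1890 + 0.2233 + 0.2569 + 0.2087 + 0.1966 + 0.2219 + 0.1642 + 0.1264 + 0.1011 = 1.9999
  TFR = 1.9999
Country Y:
  Sum of ASFRs = 0.0202 + 0.0326 + 0.0500 + 0.0779 + 0.0815 + 0.1126 + 0.1519 + 0.1698 + 0.2199 + 0.2406 + 0.2893 = 1.4463
  TFR = 1.4463
Difference = 1.9999 − 1.4463 = 0.5536

0.55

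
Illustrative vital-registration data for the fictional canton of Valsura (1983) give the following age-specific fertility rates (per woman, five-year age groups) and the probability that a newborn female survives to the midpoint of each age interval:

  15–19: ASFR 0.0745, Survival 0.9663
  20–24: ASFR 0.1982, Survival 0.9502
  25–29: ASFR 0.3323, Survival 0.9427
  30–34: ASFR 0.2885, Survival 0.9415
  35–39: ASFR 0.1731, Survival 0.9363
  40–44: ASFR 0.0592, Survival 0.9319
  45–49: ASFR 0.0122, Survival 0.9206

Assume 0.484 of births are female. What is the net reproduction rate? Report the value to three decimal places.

Proportion female at birth = 0.484.
Survival-weighted fertility by age (5·fₓ·Sₓ):
  15–19: 5 × 0.0745 × 0.9663 = 0.35995
  20–24: 5 × 0.1982 × 0.9502 = 0.94165
  25–29: 5 × 0.3323 × 0.9427 = 1.56630
  30–34: 5 × 0.2885 × 0.9415 = 1.35811
  35–39: 5 × 0.1731 × 0.9363 = 0.81037
  40–44: 5 × 0.0592 × 0.9319 = 0.27584
  45–49: 5 × 0.0122 × 0.9206 = 0.05616
Sum = 5.36838
NRR = 0.484 × 5.36838 = 2.59830
NRR > 1, so each generation more than replaces itself.

2.598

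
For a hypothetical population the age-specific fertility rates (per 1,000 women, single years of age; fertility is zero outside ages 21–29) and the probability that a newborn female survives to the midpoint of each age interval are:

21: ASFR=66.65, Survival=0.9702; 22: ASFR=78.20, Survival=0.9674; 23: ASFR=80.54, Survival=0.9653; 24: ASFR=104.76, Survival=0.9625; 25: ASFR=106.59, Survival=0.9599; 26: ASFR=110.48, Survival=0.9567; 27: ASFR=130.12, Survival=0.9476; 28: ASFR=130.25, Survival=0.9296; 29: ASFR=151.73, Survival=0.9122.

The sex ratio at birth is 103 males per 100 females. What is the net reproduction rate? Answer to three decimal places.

Proportion female at birth = 100 / (100 + 103) = 0.49261.
Each age group contributes 1 × ASFR × survival:
  21: 1 × 66.65/1000 × 0.9702 = 0.06466
  22: 1 × 78.20/1000 × 0.9674 = 0.07565
  23: 1 × 80.54/1000 × 0.9653 = 0.07775
  24: 1 × 104.76/1000 × 0.9625 = 0.10083
  25: 1 × 106.59/1000 × 0.9599 = 0.10232
  26: 1 × 110.48/1000 × 0.9567 = 0.10570
  27: 1 × 130.12/1000 × 0.9476 = 0.12330
  28: 1 × 130.25/1000 × 0.9296 = 0.12108
  29: 1 × 151.73/1000 × 0.9122 = 0.13841
Sum = 0.90970
NRR = 0.49261 × 0.90970 = 0.44813

0.448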